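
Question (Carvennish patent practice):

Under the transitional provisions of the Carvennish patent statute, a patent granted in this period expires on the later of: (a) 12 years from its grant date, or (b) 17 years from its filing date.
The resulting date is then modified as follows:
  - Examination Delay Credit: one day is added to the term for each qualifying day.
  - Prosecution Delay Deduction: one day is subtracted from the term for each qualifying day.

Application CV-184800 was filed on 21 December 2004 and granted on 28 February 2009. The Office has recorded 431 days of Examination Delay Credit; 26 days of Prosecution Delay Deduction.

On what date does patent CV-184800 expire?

2023-01-30

(a) grant + 12 years → 28 February 2021.
(b) filing + 17 years → 21 December 2021.
Later of the two: 21 December 2021.
Examination Delay Credit: +431 days → 25 February 2023.
Prosecution Delay Deduction: −26 days → 30 January 2023.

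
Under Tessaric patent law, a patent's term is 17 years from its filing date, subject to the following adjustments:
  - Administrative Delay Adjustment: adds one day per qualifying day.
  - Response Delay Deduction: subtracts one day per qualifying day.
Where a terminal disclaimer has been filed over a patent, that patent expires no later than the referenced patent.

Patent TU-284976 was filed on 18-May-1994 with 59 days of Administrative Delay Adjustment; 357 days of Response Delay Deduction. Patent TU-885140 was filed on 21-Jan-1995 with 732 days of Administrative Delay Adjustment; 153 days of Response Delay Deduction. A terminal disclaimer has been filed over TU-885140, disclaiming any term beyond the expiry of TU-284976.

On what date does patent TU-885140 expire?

Natural term of TU-885140:
  Base: filing + 17 years → 21 January 2012.
  Administrative Delay Adjustment: +732 days → 22 January 2014.
  Response Delay Deduction: −153 days → 22 August 2013.
Expiry of referenced patent TU-284976:
  Base: filing + 17 years → 18 May 2011.
  Administrative Delay Adjustment: +59 days → 16 July 2011.
  Response Delay Deduction: −357 days → 24 July 2010.
Terminal disclaimer: TU-885140 expires on the earlier of 22 August 2013 and 24 July 2010.

2010-07-24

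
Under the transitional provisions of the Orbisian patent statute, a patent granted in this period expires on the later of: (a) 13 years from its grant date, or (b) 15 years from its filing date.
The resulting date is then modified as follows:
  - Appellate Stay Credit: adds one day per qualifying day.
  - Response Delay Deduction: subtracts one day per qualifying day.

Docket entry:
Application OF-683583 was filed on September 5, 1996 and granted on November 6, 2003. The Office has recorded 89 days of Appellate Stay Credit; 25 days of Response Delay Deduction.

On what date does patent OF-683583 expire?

(a) grant + 13 years → 6 November 2016.
(b) filing + 15 years → 5 September 2011.
Later of the two: 6 November 2016.
Appellate Stay Credit: +89 days → 3 February 2017.
Response Delay Deduction: −25 days → 9 January 2017.

January 9, 2017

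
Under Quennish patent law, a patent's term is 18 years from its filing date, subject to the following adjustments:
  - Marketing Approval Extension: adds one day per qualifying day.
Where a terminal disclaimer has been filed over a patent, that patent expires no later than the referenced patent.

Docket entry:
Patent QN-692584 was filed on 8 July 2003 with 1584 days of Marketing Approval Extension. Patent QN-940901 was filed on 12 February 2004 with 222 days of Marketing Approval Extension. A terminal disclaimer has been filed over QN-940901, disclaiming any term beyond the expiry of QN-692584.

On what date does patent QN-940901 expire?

September 22, 2022

Natural term of QN-940901:
  Base: filing + 18 years → 12 February 2022.
  Marketing Approval Extension: +222 days → 22 September 2022.
Expiry of referenced patent QN-692584:
  Base: filing + 18 years → 8 July 2021.
  Marketing Approval Extension: +1584 days → 8 November 2025.
Terminal disclaimer: QN-940901 expires on the earlier of 22 September 2022 and 8 November 2025.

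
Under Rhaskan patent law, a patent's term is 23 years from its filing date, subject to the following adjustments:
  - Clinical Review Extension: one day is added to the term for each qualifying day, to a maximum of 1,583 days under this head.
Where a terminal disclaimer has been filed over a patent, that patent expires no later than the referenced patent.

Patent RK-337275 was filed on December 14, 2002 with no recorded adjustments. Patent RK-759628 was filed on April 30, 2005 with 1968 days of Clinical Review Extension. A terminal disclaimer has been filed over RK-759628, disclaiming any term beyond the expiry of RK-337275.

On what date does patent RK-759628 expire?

2025-12-14

Natural term of RK-759628:
  Base: filing + 23 years → 30 April 2028.
  Clinical Review Extension: 1968 days claimed exceeds the 1583-day cap, so +1583 days → 30 August 2032.
Expiry of referenced patent RK-337275:
  Base: filing + 23 years → 14 December 2025.
Terminal disclaimer: RK-759628 expires on the earlier of 30 August 2032 and 14 December 2025.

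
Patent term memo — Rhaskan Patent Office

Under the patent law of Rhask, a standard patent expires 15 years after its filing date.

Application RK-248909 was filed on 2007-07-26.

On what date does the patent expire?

Filing date + 15 years → 26 July 2022.

2022-07-26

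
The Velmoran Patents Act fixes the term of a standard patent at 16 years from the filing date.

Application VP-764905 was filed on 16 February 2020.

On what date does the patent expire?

2036-02-16

Filing date + 16 years → 16 February 2036.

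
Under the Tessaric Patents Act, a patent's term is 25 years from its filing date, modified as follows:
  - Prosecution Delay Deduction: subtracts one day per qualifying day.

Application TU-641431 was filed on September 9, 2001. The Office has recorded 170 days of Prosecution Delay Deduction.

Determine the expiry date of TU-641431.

Base term: filing date + 25 years → 9 September 2026.
Prosecution Delay Deduction: −170 days → 23 March 2026.

2026-03-23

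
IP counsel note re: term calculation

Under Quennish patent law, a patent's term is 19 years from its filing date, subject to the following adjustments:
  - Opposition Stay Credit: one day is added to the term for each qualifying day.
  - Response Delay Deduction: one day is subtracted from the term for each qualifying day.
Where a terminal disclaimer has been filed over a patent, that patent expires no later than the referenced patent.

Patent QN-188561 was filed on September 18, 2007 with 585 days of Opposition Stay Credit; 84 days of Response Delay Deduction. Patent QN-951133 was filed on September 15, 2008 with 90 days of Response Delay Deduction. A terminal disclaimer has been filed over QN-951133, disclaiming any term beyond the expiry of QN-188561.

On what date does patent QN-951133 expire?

Natural term of QN-951133:
  Base: filing + 19 years → 15 September 2027.
  Response Delay Deduction: −90 days → 17 June 2027.
Expiry of referenced patent QN-188561:
  Base: filing + 19 years → 18 September 2026.
  Opposition Stay Credit: +585 days → 25 April 2028.
  Response Delay Deduction: −84 days → 1 February 2028.
Terminal disclaimer: QN-951133 expires on the earlier of 17 June 2027 and 1 February 2028.

June 17, 2027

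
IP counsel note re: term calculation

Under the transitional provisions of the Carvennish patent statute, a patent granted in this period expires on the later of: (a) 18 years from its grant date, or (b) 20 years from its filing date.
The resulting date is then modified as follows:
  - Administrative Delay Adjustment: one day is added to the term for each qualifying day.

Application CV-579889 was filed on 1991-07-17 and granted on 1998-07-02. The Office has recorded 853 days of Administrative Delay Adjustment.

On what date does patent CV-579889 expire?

(a) grant + 18 years → 2 July 2016.
(b) filing + 20 years → 17 July 2011.
Later of the two: 2 July 2016.
Administrative Delay Adjustment: +853 days → 2 November 2018.

November 2, 2018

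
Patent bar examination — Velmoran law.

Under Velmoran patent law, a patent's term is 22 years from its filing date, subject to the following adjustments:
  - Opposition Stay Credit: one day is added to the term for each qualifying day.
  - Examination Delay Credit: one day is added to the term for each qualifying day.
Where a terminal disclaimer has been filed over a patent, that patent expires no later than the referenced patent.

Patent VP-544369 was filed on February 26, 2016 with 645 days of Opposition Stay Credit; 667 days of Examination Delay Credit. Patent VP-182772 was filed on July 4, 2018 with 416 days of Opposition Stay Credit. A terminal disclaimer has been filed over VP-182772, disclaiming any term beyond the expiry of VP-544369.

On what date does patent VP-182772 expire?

2041-08-24

Natural term of VP-182772:
  Base: filing + 22 years → 4 July 2040.
  Opposition Stay Credit: +416 days → 24 August 2041.
Expiry of referenced patent VP-544369:
  Base: filing + 22 years → 26 February 2038.
  Opposition Stay Credit: +645 days → 3 December 2039.
  Examination Delay Credit: +667 days → 30 September 2041.
Terminal disclaimer: VP-182772 expires on the earlier of 24 August 2041 and 30 September 2041.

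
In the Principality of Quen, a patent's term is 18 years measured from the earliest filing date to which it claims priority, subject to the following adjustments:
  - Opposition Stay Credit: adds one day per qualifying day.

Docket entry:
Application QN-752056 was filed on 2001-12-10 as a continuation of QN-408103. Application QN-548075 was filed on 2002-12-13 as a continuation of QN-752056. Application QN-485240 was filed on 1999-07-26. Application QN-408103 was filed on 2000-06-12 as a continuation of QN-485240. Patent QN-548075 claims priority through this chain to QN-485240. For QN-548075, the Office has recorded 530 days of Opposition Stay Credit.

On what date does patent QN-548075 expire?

Earliest priority filing: 26 July 1999.
Base term: 26 July 1999 + 18 years → 26 July 2017.
Opposition Stay Credit: +530 days → 7 January 2019.

January 7, 2019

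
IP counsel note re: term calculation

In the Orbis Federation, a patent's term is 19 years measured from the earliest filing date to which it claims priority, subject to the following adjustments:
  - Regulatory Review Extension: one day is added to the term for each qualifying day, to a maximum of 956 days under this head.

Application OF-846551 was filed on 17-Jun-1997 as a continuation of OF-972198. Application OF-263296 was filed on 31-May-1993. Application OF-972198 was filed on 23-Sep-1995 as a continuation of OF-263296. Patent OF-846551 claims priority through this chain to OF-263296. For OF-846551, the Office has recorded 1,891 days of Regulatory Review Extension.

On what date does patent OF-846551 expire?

Earliest priority filing: 31 May 1993.
Base term: 31 May 1993 + 19 years → 31 May 2012.
Regulatory Review Extension: 1891 days claimed exceeds the 956-day cap, so +956 days → 12 January 2015.

January 12, 2015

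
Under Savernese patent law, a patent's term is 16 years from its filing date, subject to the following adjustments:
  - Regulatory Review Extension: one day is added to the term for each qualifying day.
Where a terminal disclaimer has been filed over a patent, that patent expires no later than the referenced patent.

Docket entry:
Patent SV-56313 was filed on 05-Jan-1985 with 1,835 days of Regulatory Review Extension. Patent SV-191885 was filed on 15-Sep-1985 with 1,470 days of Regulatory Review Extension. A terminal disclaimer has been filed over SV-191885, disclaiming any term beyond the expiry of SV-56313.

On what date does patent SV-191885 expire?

Natural term of SV-191885:
  Base: filing + 16 years → 15 September 2001.
  Regulatory Review Extension: +1470 days → 24 September 2005.
Expiry of referenced patent SV-56313:
  Base: filing + 16 years → 5 January 2001.
  Regulatory Review Extension: +1835 days → 14 January 2006.
Terminal disclaimer: SV-191885 expires on the earlier of 24 September 2005 and 14 January 2006.

September 24, 2005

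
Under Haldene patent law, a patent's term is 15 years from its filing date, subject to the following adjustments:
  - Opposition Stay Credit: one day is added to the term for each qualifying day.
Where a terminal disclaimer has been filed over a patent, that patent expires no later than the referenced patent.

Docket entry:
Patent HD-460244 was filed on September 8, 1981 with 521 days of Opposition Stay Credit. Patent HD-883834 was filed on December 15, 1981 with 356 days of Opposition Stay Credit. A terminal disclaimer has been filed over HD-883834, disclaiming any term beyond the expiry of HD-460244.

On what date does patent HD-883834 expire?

December 6, 1997

Natural term of HD-883834:
  Base: filing + 15 years → 15 December 1996.
  Opposition Stay Credit: +356 days → 6 December 1997.
Expiry of referenced patent HD-460244:
  Base: filing + 15 years → 8 September 1996.
  Opposition Stay Credit: +521 days → 11 February 1998.
Terminal disclaimer: HD-883834 expires on the earlier of 6 December 1997 and 11 February 1998.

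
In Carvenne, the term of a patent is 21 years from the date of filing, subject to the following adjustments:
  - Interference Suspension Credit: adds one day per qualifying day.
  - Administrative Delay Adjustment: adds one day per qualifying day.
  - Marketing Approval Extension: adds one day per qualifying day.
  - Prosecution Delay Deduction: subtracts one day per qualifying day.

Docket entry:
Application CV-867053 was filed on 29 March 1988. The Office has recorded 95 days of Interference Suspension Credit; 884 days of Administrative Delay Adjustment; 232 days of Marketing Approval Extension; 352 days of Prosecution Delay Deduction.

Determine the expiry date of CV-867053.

Base term: filing date + 21 years → 29 March 2009.
Interference Suspension Credit: +95 days → 2 July 2009.
Administrative Delay Adjustment: +884 days → 3 December 2011.
Marketing Approval Extension: +232 days → 22 July 2012.
Prosecution Delay Deduction: −352 days → 5 August 2011.

August 5, 2011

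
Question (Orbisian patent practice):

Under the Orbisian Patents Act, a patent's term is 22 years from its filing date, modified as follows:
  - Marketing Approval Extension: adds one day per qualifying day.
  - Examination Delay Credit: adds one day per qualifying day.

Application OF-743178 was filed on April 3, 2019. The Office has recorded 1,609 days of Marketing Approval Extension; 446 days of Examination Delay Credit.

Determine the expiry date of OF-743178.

Base term: filing date + 22 years → 3 April 2041.
Marketing Approval Extension: +1609 days → 29 August 2045.
Examination Delay Credit: +446 days → 18 November 2046.

2046-11-18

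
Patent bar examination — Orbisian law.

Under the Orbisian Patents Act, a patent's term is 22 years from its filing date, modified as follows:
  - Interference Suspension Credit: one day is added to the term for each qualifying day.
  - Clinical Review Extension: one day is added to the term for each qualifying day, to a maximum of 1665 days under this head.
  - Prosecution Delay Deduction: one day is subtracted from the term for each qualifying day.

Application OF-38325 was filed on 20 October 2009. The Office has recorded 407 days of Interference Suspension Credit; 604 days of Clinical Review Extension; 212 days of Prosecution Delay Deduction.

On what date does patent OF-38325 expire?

December 27, 2033

Base term: filing date + 22 years → 20 October 2031.
Interference Suspension Credit: +407 days → 30 November 2032.
Clinical Review Extension: 604 days (within the 1665-day cap) → +604 days → 27 July 2034.
Prosecution Delay Deduction: −212 days → 27 December 2033.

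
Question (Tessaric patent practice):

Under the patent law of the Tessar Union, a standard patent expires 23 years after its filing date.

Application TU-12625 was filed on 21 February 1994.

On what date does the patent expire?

Filing date + 23 years → 21 February 2017.

2017-02-21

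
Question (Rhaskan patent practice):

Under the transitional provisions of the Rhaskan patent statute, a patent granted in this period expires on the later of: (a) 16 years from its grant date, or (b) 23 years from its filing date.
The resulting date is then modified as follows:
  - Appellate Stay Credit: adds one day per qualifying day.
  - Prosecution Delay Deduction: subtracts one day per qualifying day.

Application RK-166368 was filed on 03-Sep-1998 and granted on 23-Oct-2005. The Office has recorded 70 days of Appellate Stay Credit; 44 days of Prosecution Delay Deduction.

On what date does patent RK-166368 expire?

November 18, 2021

(a) grant + 16 years → 23 October 2021.
(b) filing + 23 years → 3 September 2021.
Later of the two: 23 October 2021.
Appellate Stay Credit: +70 days → 1 January 2022.
Prosecution Delay Deduction: −44 days → 18 November 2021.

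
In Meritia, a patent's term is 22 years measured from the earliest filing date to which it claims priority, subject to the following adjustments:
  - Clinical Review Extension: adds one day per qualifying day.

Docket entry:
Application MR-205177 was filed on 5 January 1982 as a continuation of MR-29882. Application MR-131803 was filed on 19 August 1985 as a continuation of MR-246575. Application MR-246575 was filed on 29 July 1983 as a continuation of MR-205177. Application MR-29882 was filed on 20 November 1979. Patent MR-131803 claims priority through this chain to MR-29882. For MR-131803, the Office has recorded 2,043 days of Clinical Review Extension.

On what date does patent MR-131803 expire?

2007-06-25

Earliest priority filing: 20 November 1979.
Base term: 20 November 1979 + 22 years → 20 November 2001.
Clinical Review Extension: +2043 days → 25 June 2007.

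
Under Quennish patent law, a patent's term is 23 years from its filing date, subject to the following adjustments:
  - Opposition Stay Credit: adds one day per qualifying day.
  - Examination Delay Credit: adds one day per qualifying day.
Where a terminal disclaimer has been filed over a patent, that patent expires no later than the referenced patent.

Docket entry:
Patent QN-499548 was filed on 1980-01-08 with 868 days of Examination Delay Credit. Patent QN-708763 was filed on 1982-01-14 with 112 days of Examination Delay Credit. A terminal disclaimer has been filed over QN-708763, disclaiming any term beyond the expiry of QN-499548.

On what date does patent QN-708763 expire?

2005-05-06

Natural term of QN-708763:
  Base: filing + 23 years → 14 January 2005.
  Examination Delay Credit: +112 days → 6 May 2005.
Expiry of referenced patent QN-499548:
  Base: filing + 23 years → 8 January 2003.
  Examination Delay Credit: +868 days → 25 May 2005.
Terminal disclaimer: QN-708763 expires on the earlier of 6 May 2005 and 25 May 2005.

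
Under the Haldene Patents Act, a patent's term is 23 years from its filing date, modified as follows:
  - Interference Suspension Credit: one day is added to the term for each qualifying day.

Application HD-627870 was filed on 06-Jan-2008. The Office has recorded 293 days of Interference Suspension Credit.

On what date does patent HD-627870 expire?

2031-10-26

Base term: filing date + 23 years → 6 January 2031.
Interference Suspension Credit: +293 days → 26 October 2031.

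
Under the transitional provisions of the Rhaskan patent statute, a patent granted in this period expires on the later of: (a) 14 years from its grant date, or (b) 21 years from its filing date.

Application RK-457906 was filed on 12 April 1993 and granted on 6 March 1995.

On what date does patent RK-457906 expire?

April 12, 2014

(a) grant + 14 years → 6 March 2009.
(b) filing + 21 years → 12 April 2014.
Later of the two: 12 April 2014.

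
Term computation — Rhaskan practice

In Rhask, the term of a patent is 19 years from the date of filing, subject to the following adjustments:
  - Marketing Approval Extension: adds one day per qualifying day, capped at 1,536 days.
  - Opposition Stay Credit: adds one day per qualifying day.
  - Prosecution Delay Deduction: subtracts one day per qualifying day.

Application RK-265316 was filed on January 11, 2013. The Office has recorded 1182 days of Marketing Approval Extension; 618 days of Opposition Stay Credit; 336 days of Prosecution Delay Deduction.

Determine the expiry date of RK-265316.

Base term: filing date + 19 years → 11 January 2032.
Marketing Approval Extension: 1182 days (within the 1536-day cap) → +1182 days → 7 April 2035.
Opposition Stay Credit: +618 days → 15 December 2036.
Prosecution Delay Deduction: −336 days → 14 January 2036.

2036-01-14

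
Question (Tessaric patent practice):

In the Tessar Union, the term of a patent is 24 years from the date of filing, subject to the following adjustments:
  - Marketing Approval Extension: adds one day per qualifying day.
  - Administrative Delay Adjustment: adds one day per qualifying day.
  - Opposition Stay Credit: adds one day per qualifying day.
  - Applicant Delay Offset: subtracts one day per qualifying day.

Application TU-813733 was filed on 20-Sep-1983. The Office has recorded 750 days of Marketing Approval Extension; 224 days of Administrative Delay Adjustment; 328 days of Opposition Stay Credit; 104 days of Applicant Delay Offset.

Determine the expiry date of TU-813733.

December 31, 2010

Base term: filing date + 24 years → 20 September 2007.
Marketing Approval Extension: +750 days → 9 October 2009.
Administrative Delay Adjustment: +224 days → 21 May 2010.
Opposition Stay Credit: +328 days → 14 April 2011.
Applicant Delay Offset: −104 days → 31 December 2010.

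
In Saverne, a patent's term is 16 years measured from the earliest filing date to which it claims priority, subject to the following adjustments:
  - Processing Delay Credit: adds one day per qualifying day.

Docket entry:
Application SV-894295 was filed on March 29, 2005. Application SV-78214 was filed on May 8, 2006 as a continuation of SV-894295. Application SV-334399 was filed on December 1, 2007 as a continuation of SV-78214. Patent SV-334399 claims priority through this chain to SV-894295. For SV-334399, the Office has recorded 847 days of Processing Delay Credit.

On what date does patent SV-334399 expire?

July 24, 2023

Earliest priority filing: 29 March 2005.
Base term: 29 March 2005 + 16 years → 29 March 2021.
Processing Delay Credit: +847 days → 24 July 2023.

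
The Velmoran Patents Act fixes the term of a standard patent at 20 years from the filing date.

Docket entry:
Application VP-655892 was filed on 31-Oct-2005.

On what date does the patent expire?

Filing date + 20 years → 31 October 2025.

October 31, 2025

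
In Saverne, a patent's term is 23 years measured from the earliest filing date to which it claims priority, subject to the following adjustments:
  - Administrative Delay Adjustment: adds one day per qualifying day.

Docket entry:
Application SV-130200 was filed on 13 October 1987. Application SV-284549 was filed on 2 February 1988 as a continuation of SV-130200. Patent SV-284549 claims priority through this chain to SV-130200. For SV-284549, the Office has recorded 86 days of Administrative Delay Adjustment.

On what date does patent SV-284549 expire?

Earliest priority filing: 13 October 1987.
Base term: 13 October 1987 + 23 years → 13 October 2010.
Administrative Delay Adjustment: +86 days → 7 January 2011.

January 7, 2011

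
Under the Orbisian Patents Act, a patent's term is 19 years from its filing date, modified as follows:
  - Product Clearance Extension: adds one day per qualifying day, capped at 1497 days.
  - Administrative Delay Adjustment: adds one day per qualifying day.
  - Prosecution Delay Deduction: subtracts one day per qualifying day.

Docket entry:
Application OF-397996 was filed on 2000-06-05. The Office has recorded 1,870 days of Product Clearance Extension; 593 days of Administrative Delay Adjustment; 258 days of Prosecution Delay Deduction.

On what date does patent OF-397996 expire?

Base term: filing date + 19 years → 5 June 2019.
Product Clearance Extension: 1870 days claimed exceeds the 1497-day cap, so +1497 days → 11 July 2023.
Administrative Delay Adjustment: +593 days → 23 February 2025.
Prosecution Delay Deduction: −258 days → 10 June 2024.

2024-06-10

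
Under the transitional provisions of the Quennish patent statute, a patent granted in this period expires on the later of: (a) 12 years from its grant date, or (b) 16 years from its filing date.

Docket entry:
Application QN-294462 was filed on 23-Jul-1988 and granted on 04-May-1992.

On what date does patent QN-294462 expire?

(a) grant + 12 years → 4 May 2004.
(b) filing + 16 years → 23 July 2004.
Later of the two: 23 July 2004.

July 23, 2004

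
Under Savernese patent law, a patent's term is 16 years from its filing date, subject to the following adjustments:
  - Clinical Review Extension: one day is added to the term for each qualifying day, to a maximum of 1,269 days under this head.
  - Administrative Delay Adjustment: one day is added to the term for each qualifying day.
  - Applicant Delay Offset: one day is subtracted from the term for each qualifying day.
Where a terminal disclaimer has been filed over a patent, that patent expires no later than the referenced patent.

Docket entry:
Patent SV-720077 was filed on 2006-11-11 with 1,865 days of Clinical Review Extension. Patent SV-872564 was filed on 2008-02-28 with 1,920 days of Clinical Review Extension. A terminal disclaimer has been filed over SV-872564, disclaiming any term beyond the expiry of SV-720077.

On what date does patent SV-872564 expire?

Natural term of SV-872564:
  Base: filing + 16 years → 28 February 2024.
  Clinical Review Extension: 1920 days claimed exceeds the 1269-day cap, so +1269 days → 20 August 2027.
Expiry of referenced patent SV-720077:
  Base: filing + 16 years → 11 November 2022.
  Clinical Review Extension: 1865 days claimed exceeds the 1269-day cap, so +1269 days → 3 May 2026.
Terminal disclaimer: SV-872564 expires on the earlier of 20 August 2027 and 3 May 2026.

2026-05-03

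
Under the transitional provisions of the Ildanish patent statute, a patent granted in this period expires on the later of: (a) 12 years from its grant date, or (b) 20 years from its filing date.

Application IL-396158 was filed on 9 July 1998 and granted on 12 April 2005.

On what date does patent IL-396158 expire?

2018-07-09

(a) grant + 12 years → 12 April 2017.
(b) filing + 20 years → 9 July 2018.
Later of the two: 9 July 2018.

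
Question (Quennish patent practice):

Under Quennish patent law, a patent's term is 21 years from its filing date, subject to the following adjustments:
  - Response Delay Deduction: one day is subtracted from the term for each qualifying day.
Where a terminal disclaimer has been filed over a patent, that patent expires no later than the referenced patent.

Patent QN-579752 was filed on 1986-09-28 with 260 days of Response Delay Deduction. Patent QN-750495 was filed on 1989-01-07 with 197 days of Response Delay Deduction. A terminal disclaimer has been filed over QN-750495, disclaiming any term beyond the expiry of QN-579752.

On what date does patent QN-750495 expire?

2007-01-11

Natural term of QN-750495:
  Base: filing + 21 years → 7 January 2010.
  Response Delay Deduction: −197 days → 24 June 2009.
Expiry of referenced patent QN-579752:
  Base: filing + 21 years → 28 September 2007.
  Response Delay Deduction: −260 days → 11 January 2007.
Terminal disclaimer: QN-750495 expires on the earlier of 24 June 2009 and 11 January 2007.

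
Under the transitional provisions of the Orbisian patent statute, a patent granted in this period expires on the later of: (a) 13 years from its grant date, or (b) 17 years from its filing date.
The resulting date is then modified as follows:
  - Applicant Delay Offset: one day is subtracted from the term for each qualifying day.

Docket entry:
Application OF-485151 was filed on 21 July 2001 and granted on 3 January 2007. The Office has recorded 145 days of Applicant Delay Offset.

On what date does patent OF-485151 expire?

August 11, 2019

(a) grant + 13 years → 3 January 2020.
(b) filing + 17 years → 21 July 2018.
Later of the two: 3 January 2020.
Applicant Delay Offset: −145 days → 11 August 2019.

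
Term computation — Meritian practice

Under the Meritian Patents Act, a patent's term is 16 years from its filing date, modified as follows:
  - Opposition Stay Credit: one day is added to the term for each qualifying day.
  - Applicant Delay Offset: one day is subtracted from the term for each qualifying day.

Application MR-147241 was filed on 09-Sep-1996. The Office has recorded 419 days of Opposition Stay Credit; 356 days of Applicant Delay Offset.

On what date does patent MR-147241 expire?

November 11, 2012

Base term: filing date + 16 years → 9 September 2012.
Opposition Stay Credit: +419 days → 2 November 2013.
Applicant Delay Offset: −356 days → 11 November 2012.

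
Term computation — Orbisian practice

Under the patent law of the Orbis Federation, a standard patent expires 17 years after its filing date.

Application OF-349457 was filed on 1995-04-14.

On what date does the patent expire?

2012-04-14

Filing date + 17 years → 14 April 2012.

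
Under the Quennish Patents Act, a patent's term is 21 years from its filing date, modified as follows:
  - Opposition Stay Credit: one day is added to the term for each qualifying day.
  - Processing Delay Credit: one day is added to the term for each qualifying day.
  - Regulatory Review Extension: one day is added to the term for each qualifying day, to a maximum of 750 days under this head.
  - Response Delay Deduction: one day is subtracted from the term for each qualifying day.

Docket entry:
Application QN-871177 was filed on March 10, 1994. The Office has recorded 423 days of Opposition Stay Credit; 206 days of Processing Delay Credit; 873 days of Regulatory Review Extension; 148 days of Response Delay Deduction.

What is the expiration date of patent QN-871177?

Base term: filing date + 21 years → 10 March 2015.
Opposition Stay Credit: +423 days → 6 May 2016.
Processing Delay Credit: +206 days → 28 November 2016.
Regulatory Review Extension: 873 days claimed exceeds the 750-day cap, so +750 days → 18 December 2018.
Response Delay Deduction: −148 days → 23 July 2018.

2018-07-23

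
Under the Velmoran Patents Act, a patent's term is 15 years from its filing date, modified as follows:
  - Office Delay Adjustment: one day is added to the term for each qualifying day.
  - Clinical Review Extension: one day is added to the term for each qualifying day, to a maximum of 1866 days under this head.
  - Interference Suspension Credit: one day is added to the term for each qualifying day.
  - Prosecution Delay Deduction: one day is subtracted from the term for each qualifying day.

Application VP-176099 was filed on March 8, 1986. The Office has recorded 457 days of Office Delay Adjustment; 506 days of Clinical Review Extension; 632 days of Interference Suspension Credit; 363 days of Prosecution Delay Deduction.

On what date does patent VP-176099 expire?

2004-07-22

Base term: filing date + 15 years → 8 March 2001.
Office Delay Adjustment: +457 days → 8 June 2002.
Clinical Review Extension: 506 days (within the 1866-day cap) → +506 days → 27 October 2003.
Interference Suspension Credit: +632 days → 20 July 2005.
Prosecution Delay Deduction: −363 days → 22 July 2004.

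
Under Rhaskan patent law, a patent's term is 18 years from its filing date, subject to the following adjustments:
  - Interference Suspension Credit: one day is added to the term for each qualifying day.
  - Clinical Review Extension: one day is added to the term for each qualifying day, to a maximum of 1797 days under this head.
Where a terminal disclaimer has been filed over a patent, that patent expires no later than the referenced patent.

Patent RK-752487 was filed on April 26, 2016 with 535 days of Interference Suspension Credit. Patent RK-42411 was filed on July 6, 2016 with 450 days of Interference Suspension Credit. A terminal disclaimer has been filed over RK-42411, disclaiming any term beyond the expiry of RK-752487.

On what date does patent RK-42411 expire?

2035-09-29

Natural term of RK-42411:
  Base: filing + 18 years → 6 July 2034.
  Interference Suspension Credit: +450 days → 29 September 2035.
Expiry of referenced patent RK-752487:
  Base: filing + 18 years → 26 April 2034.
  Interference Suspension Credit: +535 days → 13 October 2035.
Terminal disclaimer: RK-42411 expires on the earlier of 29 September 2035 and 13 October 2035.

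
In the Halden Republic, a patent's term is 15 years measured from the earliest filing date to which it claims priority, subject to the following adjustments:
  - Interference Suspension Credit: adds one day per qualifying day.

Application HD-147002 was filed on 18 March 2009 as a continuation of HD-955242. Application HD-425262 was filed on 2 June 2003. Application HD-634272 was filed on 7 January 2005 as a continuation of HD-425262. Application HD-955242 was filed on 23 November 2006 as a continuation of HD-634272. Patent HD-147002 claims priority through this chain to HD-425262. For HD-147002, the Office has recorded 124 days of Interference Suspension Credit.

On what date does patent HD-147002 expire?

2018-10-04

Earliest priority filing: 2 June 2003.
Base term: 2 June 2003 + 15 years → 2 June 2018.
Interference Suspension Credit: +124 days → 4 October 2018.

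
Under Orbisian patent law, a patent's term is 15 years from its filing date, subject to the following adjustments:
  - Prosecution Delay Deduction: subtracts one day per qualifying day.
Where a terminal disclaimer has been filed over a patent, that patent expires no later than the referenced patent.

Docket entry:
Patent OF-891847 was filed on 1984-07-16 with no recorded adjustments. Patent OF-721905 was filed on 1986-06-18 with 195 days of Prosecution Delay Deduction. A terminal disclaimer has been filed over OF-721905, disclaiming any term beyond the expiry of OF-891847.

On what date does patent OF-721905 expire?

Natural term of OF-721905:
  Base: filing + 15 years → 18 June 2001.
  Prosecution Delay Deduction: −195 days → 5 December 2000.
Expiry of referenced patent OF-891847:
  Base: filing + 15 years → 16 July 1999.
Terminal disclaimer: OF-721905 expires on the earlier of 5 December 2000 and 16 July 1999.

July 16, 1999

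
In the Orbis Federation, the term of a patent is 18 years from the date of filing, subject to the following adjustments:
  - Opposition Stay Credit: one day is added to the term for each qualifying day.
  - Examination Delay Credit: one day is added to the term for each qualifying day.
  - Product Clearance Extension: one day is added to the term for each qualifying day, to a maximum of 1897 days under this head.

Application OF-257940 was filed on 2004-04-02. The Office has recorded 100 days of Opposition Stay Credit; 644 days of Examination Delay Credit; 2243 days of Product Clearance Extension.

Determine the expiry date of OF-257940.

June 25, 2029

Base term: filing date + 18 years → 2 April 2022.
Opposition Stay Credit: +100 days → 11 July 2022.
Examination Delay Credit: +644 days → 15 April 2024.
Product Clearance Extension: 2243 days claimed exceeds the 1897-day cap, so +1897 days → 25 June 2029.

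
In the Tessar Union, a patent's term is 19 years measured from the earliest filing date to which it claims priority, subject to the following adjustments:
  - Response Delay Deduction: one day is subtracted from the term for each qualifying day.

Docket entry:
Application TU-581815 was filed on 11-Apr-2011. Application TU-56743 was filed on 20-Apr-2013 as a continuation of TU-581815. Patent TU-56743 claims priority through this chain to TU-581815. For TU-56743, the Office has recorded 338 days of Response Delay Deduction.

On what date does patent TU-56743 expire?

2029-05-08

Earliest priority filing: 11 April 2011.
Base term: 11 April 2011 + 19 years → 11 April 2030.
Response Delay Deduction: −338 days → 8 May 2029.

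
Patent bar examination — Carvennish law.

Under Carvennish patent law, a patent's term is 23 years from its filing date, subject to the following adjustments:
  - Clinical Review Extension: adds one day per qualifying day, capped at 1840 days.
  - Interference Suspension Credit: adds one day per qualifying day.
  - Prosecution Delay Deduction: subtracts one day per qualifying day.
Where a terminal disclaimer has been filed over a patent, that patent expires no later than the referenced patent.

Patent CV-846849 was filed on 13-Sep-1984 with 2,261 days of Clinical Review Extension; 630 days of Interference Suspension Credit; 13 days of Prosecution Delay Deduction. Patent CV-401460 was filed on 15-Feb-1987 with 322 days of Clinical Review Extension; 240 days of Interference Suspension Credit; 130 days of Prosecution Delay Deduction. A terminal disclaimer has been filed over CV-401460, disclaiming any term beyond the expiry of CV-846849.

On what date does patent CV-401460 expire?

2011-04-23

Natural term of CV-401460:
  Base: filing + 23 years → 15 February 2010.
  Clinical Review Extension: 322 days (within the 1840-day cap) → +322 days → 3 January 2011.
  Interference Suspension Credit: +240 days → 31 August 2011.
  Prosecution Delay Deduction: −130 days → 23 April 2011.
Expiry of referenced patent CV-846849:
  Base: filing + 23 years → 13 September 2007.
  Clinical Review Extension: 2261 days claimed exceeds the 1840-day cap, so +1840 days → 26 September 2012.
  Interference Suspension Credit: +630 days → 18 June 2014.
  Prosecution Delay Deduction: −13 days → 5 June 2014.
Terminal disclaimer: CV-401460 expires on the earlier of 23 April 2011 and 5 June 2014.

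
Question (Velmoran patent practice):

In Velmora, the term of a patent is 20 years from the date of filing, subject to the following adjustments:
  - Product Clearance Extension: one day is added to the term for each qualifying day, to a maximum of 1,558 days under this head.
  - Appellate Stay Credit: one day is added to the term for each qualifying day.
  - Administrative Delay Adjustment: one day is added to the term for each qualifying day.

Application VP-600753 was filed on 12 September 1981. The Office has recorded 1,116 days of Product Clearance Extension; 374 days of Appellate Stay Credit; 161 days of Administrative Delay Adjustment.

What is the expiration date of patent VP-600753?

March 21, 2006

Base term: filing date + 20 years → 12 September 2001.
Product Clearance Extension: 1116 days (within the 1558-day cap) → +1116 days → 2 October 2004.
Appellate Stay Credit: +374 days → 11 October 2005.
Administrative Delay Adjustment: +161 days → 21 March 2006.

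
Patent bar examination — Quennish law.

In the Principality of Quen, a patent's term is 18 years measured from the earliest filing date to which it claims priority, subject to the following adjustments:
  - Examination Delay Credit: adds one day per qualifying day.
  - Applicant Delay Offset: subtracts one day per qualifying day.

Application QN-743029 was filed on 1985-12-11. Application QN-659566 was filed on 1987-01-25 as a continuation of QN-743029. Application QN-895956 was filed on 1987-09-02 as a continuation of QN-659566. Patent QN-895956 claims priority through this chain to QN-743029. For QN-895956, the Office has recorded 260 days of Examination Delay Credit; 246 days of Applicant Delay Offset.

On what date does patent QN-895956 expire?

Earliest priority filing: 11 December 1985.
Base term: 11 December 1985 + 18 years → 11 December 2003.
Examination Delay Credit: +260 days → 27 August 2004.
Applicant Delay Offset: −246 days → 25 December 2003.

December 25, 2003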